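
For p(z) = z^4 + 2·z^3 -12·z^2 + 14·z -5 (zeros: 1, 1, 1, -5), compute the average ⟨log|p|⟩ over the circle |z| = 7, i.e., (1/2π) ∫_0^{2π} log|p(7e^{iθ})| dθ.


Zeros: -5, 1, 1, 1; r = 7.
Inside |z| < r: -5, 1, 1, 1. Outside (|z| ≥ r): ∅.
p(0) = -5, so log|p(0)| = log(5) = 1.6094.
Apply Jensen: I(r) = log|p(0)| + Σ_k log(r/|z_k|), summed over zeros inside |z| < r.
  log(r/|z_k|) for z_k = 1: log(7/1) = 1.9459
  log(r/|z_k|) for z_k = 1: log(7/1) = 1.9459
  log(r/|z_k|) for z_k = 1: log(7/1) = 1.9459
  log(r/|z_k|) for z_k = -5: log(7/5) = 0.3365
Sum over inside zeros: 6.1742.
I(r) = log|p(0)| + (inside sum) = 1.6094 + 6.1742 = 7.7836.
Closed form (all zeros inside, monic): I(r) = n·log(r) = 4·log(7) = 7.7836. ✓

I(r) ≈ 7.7836.


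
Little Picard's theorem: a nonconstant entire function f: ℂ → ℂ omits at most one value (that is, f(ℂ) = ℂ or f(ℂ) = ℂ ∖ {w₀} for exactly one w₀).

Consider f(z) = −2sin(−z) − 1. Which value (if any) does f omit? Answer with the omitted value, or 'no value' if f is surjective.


Little Picard bounds the complement of f(ℂ) to at most one point.
sin is entire and surjective onto ℂ: for every w ∈ ℂ, sin(ζ) = w has a solution ζ ∈ ℂ (e.g., via the complex inverse arcsin). With ζ = −z this gives z = ζ/(-1). Then -2·sin(−z) takes every value in -2·ℂ = ℂ, and adding -1 is a bijection of ℂ. So f is surjective and omits no value. (Note: only on the real line is sin bounded by [−1, 1].)

Omitted value: no value.


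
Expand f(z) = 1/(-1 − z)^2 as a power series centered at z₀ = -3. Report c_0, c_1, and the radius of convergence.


Let w = z − z₀, so z = z₀ + w.
Then -1 − z = -1 − (z₀ + w) = (-1 − z₀) − w = 2 − w.
f(z) = 1/(2 − w)^2 = (1/(2)^2) · (1 − w/(2))^{−2}.
By the binomial series (1−u)^{−2} = Σ_{n≥0} C(n+1, 1) u^n for |u|<1, with u = w/(2):
  c_n = C(n+1, 1) / (2)^(n+2).
  c_0 = 1/(2)^2 = 1/4.
  c_1 = 2/(2)^3 = 1/4.
The series is valid for |w/d| < 1, i.e. |z − z₀| < |d|.
Radius of convergence: R = |-1 − z₀| = |2| = 2 (distance from z₀ to the singularity z = -1).

c_0 = 1/4, c_1 = 1/4; R = 2.


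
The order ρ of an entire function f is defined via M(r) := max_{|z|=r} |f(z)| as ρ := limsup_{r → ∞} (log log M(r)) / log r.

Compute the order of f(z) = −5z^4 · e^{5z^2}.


M(r) = max_{|z|=r} |-5|·|z|^4·|e^{5z^2}| = 5·r^4 · e^{5r^2} (the factors attain their maxima compatibly on |z|=r). Then log M(r) = log 5 + 4·log r + 5r^2, dominated by the last term, so log log M(r) ~ 2·log r. The polynomial factor -5z^4 contributes only a log r term and does not affect the order. ρ = 2.
Therefore ρ = 2.

Order ρ = 2.


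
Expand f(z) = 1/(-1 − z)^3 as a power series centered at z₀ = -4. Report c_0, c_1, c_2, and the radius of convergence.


Let w = z − z₀, so z = z₀ + w.
Then -1 − z = -1 − (z₀ + w) = (-1 − z₀) − w = 3 − w.
f(z) = 1/(3 − w)^3 = (1/(3)^3) · (1 − w/(3))^{−3}.
By the binomial series (1−u)^{−3} = Σ_{n≥0} C(n+2, 2) u^n for |u|<1, with u = w/(3):
  c_n = C(n+2, 2) / (3)^(n+3).
  c_0 = 1/(3)^3 = 1/27.
  c_1 = 3/(3)^4 = 1/27.
  c_2 = 6/(3)^5 = 2/81.
The series is valid for |w/d| < 1, i.e. |z − z₀| < |d|.
Radius of convergence: R = |-1 − z₀| = |3| = 3 (distance from z₀ to the singularity z = -1).

c_0 = 1/27, c_1 = 1/27, c_2 = 2/81; R = 3.


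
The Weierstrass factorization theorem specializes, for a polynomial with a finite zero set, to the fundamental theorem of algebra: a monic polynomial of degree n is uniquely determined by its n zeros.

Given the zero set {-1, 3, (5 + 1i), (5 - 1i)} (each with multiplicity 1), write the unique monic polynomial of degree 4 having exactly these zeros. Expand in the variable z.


The polynomial is p(z) = ∏_{α ∈ S} (z − α), where S = {-1, 3, (5 + 1i), (5 - 1i)}.
Expanding the product yields: p(z) = z^4 -12·z^3 + 43·z^2 -22·z -78.
Note conjugate pairs combine to real quadratics: (z − (5+1i))(z − (5−1i)) = z² − 10z + 26.
The resulting polynomial has degree 4 and real coefficients as required.

p(z) = z^4 -12·z^3 + 43·z^2 -22·z -78.


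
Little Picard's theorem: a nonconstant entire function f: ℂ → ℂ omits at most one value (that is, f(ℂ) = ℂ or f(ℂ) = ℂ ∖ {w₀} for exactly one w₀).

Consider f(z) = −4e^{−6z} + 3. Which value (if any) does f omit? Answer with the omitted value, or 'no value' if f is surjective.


Little Picard bounds the complement of f(ℂ) to at most one point.
e^{−6z} is never zero on ℂ, so -4·e^{−6z} takes every value in ℂ ∖ {0}. Adding 3 shifts the range to ℂ ∖ {3}. Thus f omits exactly the value 3.

Omitted value: 3.


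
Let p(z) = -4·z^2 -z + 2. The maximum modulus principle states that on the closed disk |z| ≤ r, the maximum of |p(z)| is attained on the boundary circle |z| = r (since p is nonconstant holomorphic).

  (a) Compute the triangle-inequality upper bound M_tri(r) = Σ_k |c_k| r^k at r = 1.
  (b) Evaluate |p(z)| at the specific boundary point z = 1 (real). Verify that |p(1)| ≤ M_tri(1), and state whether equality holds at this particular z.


Coefficients: c_0 = 2, c_1 = -1, c_2 = -4. Radius r = 1.
Part (a). Triangle bound: M_tri(r) = Σ_k |c_k| r^k
  = |2|·1^0 + |-1|·1^1 + |-4|·1^2
  = 2 + 1 + 4 = 7.
This bounds M(r) := max_{|z|=r} |p(z)| from above; equality holds iff all terms c_k z^k can be made to align in phase at a single z on |z|=r.
Part (b). At z = 1 (real, on the circle |z| = r):
  p(1) = (2)·1^0 + (-1)·1^1 + (-4)·1^2 = -3.
  |p(1)| = 3.
Check: |p(1)| = 3 ≤ 7 = M_tri(1). ✓ Equality does not hold at z = 1 (the coefficients have mixed signs, so the terms do not all align in phase there).

M_tri(1) = 7; |p(1)| = 3; equality at z=1: no.


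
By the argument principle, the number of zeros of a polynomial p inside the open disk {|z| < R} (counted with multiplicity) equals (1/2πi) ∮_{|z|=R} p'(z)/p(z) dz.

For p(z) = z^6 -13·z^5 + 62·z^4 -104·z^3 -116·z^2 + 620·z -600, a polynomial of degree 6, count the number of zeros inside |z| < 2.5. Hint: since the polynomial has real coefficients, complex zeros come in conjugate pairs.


The zeros of p are: 3, (3 + 1i), (3 - 1i), (3 + 1i), (3 - 1i), -2.
Their magnitudes are: 3, 3.162, 3.162, 3.162, 3.162, 2.
Zeros with |z| < R = 2.5: -2.
Count = 1.
By the argument principle, (1/2πi) ∮_{|z|=R} p'(z)/p(z) dz equals exactly this count.

Number of zeros inside |z| < 2.5: 1.


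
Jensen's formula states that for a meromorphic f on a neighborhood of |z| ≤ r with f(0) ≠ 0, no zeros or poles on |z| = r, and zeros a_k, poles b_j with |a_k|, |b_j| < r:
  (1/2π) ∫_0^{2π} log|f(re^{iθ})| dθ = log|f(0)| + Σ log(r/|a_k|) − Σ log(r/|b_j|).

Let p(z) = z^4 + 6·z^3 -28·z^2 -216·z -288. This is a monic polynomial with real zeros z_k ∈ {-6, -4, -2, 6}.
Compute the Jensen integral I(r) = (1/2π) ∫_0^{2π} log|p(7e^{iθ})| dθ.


Zeros: -6, -4, -2, 6; r = 7.
Inside |z| < r: -6, -4, -2, 6. Outside (|z| ≥ r): ∅.
p(0) = -288, so log|p(0)| = log(288) = 5.6630.
Apply Jensen: I(r) = log|p(0)| + Σ_k log(r/|z_k|), summed over zeros inside |z| < r.
  log(r/|z_k|) for z_k = -6: log(7/6) = 0.1542
  log(r/|z_k|) for z_k = -4: log(7/4) = 0.5596
  log(r/|z_k|) for z_k = -2: log(7/2) = 1.2528
  log(r/|z_k|) for z_k = 6: log(7/6) = 0.1542
Sum over inside zeros: 2.1207.
I(r) = log|p(0)| + (inside sum) = 5.6630 + 2.1207 = 7.7836.
Closed form (all zeros inside, monic): I(r) = n·log(r) = 4·log(7) = 7.7836. ✓

I(r) ≈ 7.7836.


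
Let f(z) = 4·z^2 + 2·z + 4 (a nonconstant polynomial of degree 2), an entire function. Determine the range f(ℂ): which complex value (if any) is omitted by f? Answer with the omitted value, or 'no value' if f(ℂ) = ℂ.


Little Picard bounds the complement of f(ℂ) to at most one point.
For every w ∈ ℂ, the equation p(z) − w = 0 is a nonconstant polynomial in z and hence has at least one root by the fundamental theorem of algebra. So p is surjective onto ℂ, omitting no value.

Omitted value: no value.


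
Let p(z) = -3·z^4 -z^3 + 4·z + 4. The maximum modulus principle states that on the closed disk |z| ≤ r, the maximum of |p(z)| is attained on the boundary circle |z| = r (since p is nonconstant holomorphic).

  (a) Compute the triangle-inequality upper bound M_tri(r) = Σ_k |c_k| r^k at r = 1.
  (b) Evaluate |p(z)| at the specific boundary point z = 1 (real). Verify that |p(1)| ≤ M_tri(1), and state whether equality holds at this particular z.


Coefficients: c_0 = 4, c_1 = 4, c_2 = 0, c_3 = -1, c_4 = -3. Radius r = 1.
Part (a). Triangle bound: M_tri(r) = Σ_k |c_k| r^k
  = |4|·1^0 + |4|·1^1 + |0|·1^2 + |-1|·1^3 + |-3|·1^4
  = 4 + 4 + 0 + 1 + 3 = 12.
This bounds M(r) := max_{|z|=r} |p(z)| from above; equality holds iff all terms c_k z^k can be made to align in phase at a single z on |z|=r.
Part (b). At z = 1 (real, on the circle |z| = r):
  p(1) = (4)·1^0 + (4)·1^1 + (0)·1^2 + (-1)·1^3 + (-3)·1^4 = 4.
  |p(1)| = 4.
Check: |p(1)| = 4 ≤ 12 = M_tri(1). ✓ Equality does not hold at z = 1 (the coefficients have mixed signs, so the terms do not all align in phase there).

M_tri(1) = 12; |p(1)| = 4; equality at z=1: no.


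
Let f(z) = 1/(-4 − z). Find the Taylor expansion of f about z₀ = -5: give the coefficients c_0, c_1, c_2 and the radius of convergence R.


Let w = z − z₀, so z = z₀ + w.
Then -4 − z = -4 − (z₀ + w) = (-4 − z₀) − w = 1 − w.
f(z) = 1/(1 − w) = (1/(1)) · 1/(1 − w/(1)) = Σ_{n≥0} w^n / (1)^(n+1).
So c_n = 1/(1)^(n+1):
  c_0 = 1/(1)^1 = 1.
  c_1 = 1/(1)^2 = 1.
  c_2 = 1/(1)^3 = 1.
The series is valid for |w/d| < 1, i.e. |z − z₀| < |d|.
Radius of convergence: R = |-4 − z₀| = |1| = 1 (distance from z₀ to the singularity z = -4).

c_0 = 1, c_1 = 1, c_2 = 1; R = 1.


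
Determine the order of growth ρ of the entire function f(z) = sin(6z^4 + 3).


Write sin(w) = (e^{iw} ± e^{−iw})/(2 or 2i), so |sin(w)| ≤ e^{|w|}. With w = 6z^4 + 3, |w| ≤ 6r^4 + 3 on |z|=r, giving M(r) ≤ e^{6r^4 + 3} and ρ ≤ 4. For the lower bound, choose z on |z|=r with 6z^4 purely imaginary of modulus 6r^4; then |sin(6z^4 + 3)| grows like e^{6r^4}/2, so ρ ≥ 4. Hence ρ = 4.
Therefore ρ = 4.

Order ρ = 4.


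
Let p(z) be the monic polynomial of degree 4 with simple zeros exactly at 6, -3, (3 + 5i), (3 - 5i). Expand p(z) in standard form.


The polynomial is p(z) = ∏_{α ∈ S} (z − α), where S = {6, -3, (3 + 5i), (3 - 5i)}.
Expanding the product yields: p(z) = z^4 -9·z^3 + 34·z^2 + 6·z -612.
Note conjugate pairs combine to real quadratics: (z − (3+5i))(z − (3−5i)) = z² − 6z + 34.
The resulting polynomial has degree 4 and real coefficients as required.

p(z) = z^4 -9·z^3 + 34·z^2 + 6·z -612.


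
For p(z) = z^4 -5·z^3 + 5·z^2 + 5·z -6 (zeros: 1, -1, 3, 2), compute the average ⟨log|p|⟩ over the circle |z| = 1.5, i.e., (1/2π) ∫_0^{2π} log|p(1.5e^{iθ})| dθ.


Zeros: -1, 1, 2, 3; r = 1.5.
Inside |z| < r: -1, 1. Outside (|z| ≥ r): 2, 3.
p(0) = -6, so log|p(0)| = log(6) = 1.7918.
Apply Jensen: I(r) = log|p(0)| + Σ_k log(r/|z_k|), summed over zeros inside |z| < r.
  log(r/|z_k|) for z_k = 1: log(1.5/1) = 0.4055
  log(r/|z_k|) for z_k = -1: log(1.5/1) = 0.4055
  Outside zeros (2, 3) contribute nothing to the Jensen sum.
Sum over inside zeros: 0.8109.
I(r) = log|p(0)| + (inside sum) = 1.7918 + 0.8109 = 2.6027.
Note: since some zeros are outside |z| ≤ r, the simplified n·log(r) form does NOT apply — only the inside zeros contribute.

I(r) ≈ 2.6027.


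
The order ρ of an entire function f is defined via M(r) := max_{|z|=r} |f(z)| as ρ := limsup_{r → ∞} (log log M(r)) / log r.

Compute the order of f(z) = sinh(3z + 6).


sinh(w) is a linear combination of e^{iw} and e^{−iw} (or e^w, e^{−w} in the hyperbolic case), so |sinh(w)| ≤ e^{|w|}. With w = 3z + 6, |w| ≤ 3|z| + 6 = 3r + 6 on |z| = r, giving M(r) ≤ e^{3r + 6}, so ρ ≤ 1. On a suitable ray (z = it for sin/cos; z = t for sinh/cosh, t real → ∞), |sinh(3z + 6)| grows like e^{3|t|}/2, so ρ ≥ 1. Hence ρ = 1.
Therefore ρ = 1.

Order ρ = 1.


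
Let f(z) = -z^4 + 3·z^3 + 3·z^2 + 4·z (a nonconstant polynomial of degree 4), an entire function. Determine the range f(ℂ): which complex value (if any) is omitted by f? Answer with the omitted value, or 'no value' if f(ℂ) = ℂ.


Little Picard bounds the complement of f(ℂ) to at most one point.
For every w ∈ ℂ, the equation p(z) − w = 0 is a nonconstant polynomial in z and hence has at least one root by the fundamental theorem of algebra. So p is surjective onto ℂ, omitting no value.

Omitted value: no value.


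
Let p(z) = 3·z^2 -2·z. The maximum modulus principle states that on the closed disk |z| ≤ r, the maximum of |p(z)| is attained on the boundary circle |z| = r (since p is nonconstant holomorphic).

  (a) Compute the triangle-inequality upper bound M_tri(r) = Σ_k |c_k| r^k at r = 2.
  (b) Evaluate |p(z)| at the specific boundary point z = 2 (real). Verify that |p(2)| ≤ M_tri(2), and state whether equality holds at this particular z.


Coefficients: c_0 = 0, c_1 = -2, c_2 = 3. Radius r = 2.
Part (a). Triangle bound: M_tri(r) = Σ_k |c_k| r^k
  = |0|·2^0 + |-2|·2^1 + |3|·2^2
  = 0 + 4 + 12 = 16.
This bounds M(r) := max_{|z|=r} |p(z)| from above; equality holds iff all terms c_k z^k can be made to align in phase at a single z on |z|=r.
Part (b). At z = 2 (real, on the circle |z| = r):
  p(2) = (0)·2^0 + (-2)·2^1 + (3)·2^2 = 8.
  |p(2)| = 8.
Check: |p(2)| = 8 ≤ 16 = M_tri(2). ✓ Equality does not hold at z = 2 (the coefficients have mixed signs, so the terms do not all align in phase there).

M_tri(2) = 16; |p(2)| = 8; equality at z=2: no.


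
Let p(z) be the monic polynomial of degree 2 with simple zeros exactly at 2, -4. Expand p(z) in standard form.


The polynomial is p(z) = ∏_{α ∈ S} (z − α), where S = {2, -4}.
Expanding the product yields: p(z) = z^2 + 2·z -8.
The resulting polynomial has degree 2 and real coefficients as required.

p(z) = z^2 + 2·z -8.


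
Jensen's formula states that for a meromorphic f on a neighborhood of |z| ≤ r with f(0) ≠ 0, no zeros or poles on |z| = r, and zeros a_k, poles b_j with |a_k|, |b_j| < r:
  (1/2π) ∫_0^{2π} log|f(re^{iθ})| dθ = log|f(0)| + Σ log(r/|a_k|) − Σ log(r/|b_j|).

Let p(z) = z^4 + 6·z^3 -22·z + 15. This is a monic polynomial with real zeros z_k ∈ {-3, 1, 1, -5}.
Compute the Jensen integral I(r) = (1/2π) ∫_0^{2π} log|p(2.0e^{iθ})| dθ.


Zeros: -5, -3, 1, 1; r = 2.0.
Inside |z| < r: 1, 1. Outside (|z| ≥ r): -5, -3.
p(0) = 15, so log|p(0)| = log(15) = 2.7081.
Apply Jensen: I(r) = log|p(0)| + Σ_k log(r/|z_k|), summed over zeros inside |z| < r.
  log(r/|z_k|) for z_k = 1: log(2.0/1) = 0.6931
  log(r/|z_k|) for z_k = 1: log(2.0/1) = 0.6931
  Outside zeros (-5, -3) contribute nothing to the Jensen sum.
Sum over inside zeros: 1.3863.
I(r) = log|p(0)| + (inside sum) = 2.7081 + 1.3863 = 4.0943.
Note: since some zeros are outside |z| ≤ r, the simplified n·log(r) form does NOT apply — only the inside zeros contribute.

I(r) ≈ 4.0943.


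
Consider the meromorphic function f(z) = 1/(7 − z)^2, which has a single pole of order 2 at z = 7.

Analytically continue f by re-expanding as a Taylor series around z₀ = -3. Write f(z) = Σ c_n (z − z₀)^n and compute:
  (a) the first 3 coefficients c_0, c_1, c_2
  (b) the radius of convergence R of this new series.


Let w = z − z₀, so z = z₀ + w.
Then 7 − z = 7 − (z₀ + w) = (7 − z₀) − w = 10 − w.
f(z) = 1/(10 − w)^2 = (1/(10)^2) · (1 − w/(10))^{−2}.
By the binomial series (1−u)^{−2} = Σ_{n≥0} C(n+1, 1) u^n for |u|<1, with u = w/(10):
  c_n = C(n+1, 1) / (10)^(n+2).
  c_0 = 1/(10)^2 = 1/100.
  c_1 = 2/(10)^3 = 1/500.
  c_2 = 3/(10)^4 = 3/10000.
The series is valid for |w/d| < 1, i.e. |z − z₀| < |d|.
Radius of convergence: R = |7 − z₀| = |10| = 10 (distance from z₀ to the singularity z = 7).

c_0 = 1/100, c_1 = 1/500, c_2 = 3/10000; R = 10.


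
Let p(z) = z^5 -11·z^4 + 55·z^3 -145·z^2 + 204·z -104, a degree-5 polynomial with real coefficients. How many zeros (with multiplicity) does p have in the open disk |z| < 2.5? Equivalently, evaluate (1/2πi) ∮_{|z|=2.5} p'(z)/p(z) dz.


The zeros of p are: (2 + 2i), (2 - 2i), 1, (3 + 2i), (3 - 2i).
Their magnitudes are: 2.828, 2.828, 1, 3.606, 3.606.
Zeros with |z| < R = 2.5: 1.
Count = 1.
By the argument principle, (1/2πi) ∮_{|z|=R} p'(z)/p(z) dz equals exactly this count.

Number of zeros inside |z| < 2.5: 1.


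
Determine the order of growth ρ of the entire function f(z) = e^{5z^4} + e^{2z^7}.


Each summand is entire of order 4 and 7 respectively (as in the single-exponential case). The order of a sum is at most the max of the orders, so ρ ≤ 7. For the lower bound: on |z|=r choose arg z so that 2z^7 is real positive; then |e^{2z^7}| = e^{2r^7} while |e^{5z^4}| ≤ e^{5r^4} = o(e^{2r^7}). So |f| ≥ e^{2r^7}(1 − o(1)) and ρ ≥ 7. Hence ρ = max(4, 7) = 7.
Therefore ρ = 7.

Order ρ = 7.


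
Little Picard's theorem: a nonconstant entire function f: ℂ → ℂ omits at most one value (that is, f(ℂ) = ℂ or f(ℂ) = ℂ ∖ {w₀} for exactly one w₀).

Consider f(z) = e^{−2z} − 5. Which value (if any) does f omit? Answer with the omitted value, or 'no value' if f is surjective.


Little Picard bounds the complement of f(ℂ) to at most one point.
e^{−2z} is never zero on ℂ, so 1·e^{−2z} takes every value in ℂ ∖ {0}. Adding -5 shifts the range to ℂ ∖ {-5}. Thus f omits exactly the value -5.

Omitted value: -5.


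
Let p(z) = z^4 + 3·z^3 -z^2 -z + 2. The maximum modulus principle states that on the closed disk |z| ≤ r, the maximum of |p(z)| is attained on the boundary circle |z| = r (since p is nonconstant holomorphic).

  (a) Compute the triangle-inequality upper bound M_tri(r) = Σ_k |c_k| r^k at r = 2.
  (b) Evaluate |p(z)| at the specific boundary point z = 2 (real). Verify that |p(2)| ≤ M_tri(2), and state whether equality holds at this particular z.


Coefficients: c_0 = 2, c_1 = -1, c_2 = -1, c_3 = 3, c_4 = 1. Radius r = 2.
Part (a). Triangle bound: M_tri(r) = Σ_k |c_k| r^k
  = |2|·2^0 + |-1|·2^1 + |-1|·2^2 + |3|·2^3 + |1|·2^4
  = 2 + 2 + 4 + 24 + 16 = 48.
This bounds M(r) := max_{|z|=r} |p(z)| from above; equality holds iff all terms c_k z^k can be made to align in phase at a single z on |z|=r.
Part (b). At z = 2 (real, on the circle |z| = r):
  p(2) = (2)·2^0 + (-1)·2^1 + (-1)·2^2 + (3)·2^3 + (1)·2^4 = 36.
  |p(2)| = 36.
Check: |p(2)| = 36 ≤ 48 = M_tri(2). ✓ Equality does not hold at z = 2 (the coefficients have mixed signs, so the terms do not all align in phase there).

M_tri(2) = 48; |p(2)| = 36; equality at z=2: no.


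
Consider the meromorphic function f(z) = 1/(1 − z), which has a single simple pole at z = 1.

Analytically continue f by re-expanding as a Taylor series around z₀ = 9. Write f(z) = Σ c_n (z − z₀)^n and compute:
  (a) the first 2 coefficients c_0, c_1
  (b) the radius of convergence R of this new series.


Let w = z − z₀, so z = z₀ + w.
Then 1 − z = 1 − (z₀ + w) = (1 − z₀) − w = -8 − w.
f(z) = 1/(-8 − w) = (1/(-8)) · 1/(1 − w/(-8)) = Σ_{n≥0} w^n / (-8)^(n+1).
So c_n = 1/(-8)^(n+1):
  c_0 = 1/(-8)^1 = -1/8.
  c_1 = 1/(-8)^2 = 1/64.
The series is valid for |w/d| < 1, i.e. |z − z₀| < |d|.
Radius of convergence: R = |1 − z₀| = |-8| = 8 (distance from z₀ to the singularity z = 1).

c_0 = -1/8, c_1 = 1/64; R = 8.


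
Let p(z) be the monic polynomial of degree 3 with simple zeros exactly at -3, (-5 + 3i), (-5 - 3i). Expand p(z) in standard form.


The polynomial is p(z) = ∏_{α ∈ S} (z − α), where S = {-3, (-5 + 3i), (-5 - 3i)}.
Expanding the product yields: p(z) = z^3 + 13·z^2 + 64·z + 102.
Note conjugate pairs combine to real quadratics: (z − (-5+3i))(z − (-5−3i)) = z² + 10z + 34.
The resulting polynomial has degree 3 and real coefficients as required.

p(z) = z^3 + 13·z^2 + 64·z + 102.


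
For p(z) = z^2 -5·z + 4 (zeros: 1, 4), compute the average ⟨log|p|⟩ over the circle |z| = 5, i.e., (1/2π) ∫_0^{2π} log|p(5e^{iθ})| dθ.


Zeros: 1, 4; r = 5.
Inside |z| < r: 1, 4. Outside (|z| ≥ r): ∅.
p(0) = 4, so log|p(0)| = log(4) = 1.3863.
Apply Jensen: I(r) = log|p(0)| + Σ_k log(r/|z_k|), summed over zeros inside |z| < r.
  log(r/|z_k|) for z_k = 1: log(5/1) = 1.6094
  log(r/|z_k|) for z_k = 4: log(5/4) = 0.2231
Sum over inside zeros: 1.8326.
I(r) = log|p(0)| + (inside sum) = 1.3863 + 1.8326 = 3.2189.
Closed form (all zeros inside, monic): I(r) = n·log(r) = 2·log(5) = 3.2189. ✓

I(r) ≈ 3.2189.


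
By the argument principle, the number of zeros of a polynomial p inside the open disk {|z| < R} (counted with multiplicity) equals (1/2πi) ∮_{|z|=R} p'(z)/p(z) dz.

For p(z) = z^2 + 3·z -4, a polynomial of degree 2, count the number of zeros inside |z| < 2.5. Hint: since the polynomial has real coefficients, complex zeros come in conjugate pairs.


The zeros of p are: 1, -4.
Their magnitudes are: 1, 4.
Zeros with |z| < R = 2.5: 1.
Count = 1.
By the argument principle, (1/2πi) ∮_{|z|=R} p'(z)/p(z) dz equals exactly this count.

Number of zeros inside |z| < 2.5: 1.


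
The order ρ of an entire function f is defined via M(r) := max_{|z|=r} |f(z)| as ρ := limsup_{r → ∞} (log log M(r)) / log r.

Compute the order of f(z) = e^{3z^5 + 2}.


|e^{3z^5 + 2}| = e^{Re(3·z^5) + 2} ≤ e^{3|z|^5 + 2} = e^{3r^5 + 2} on |z| = r, so ρ ≤ 5. Choosing z on |z|=r so that 3·z^5 is real positive (always possible by picking arg z appropriately) gives |f(z)| = e^{3r^5 + 2}, matching the bound. The additive constant 2 does not affect log log M(r) ~ 5·log r. Hence ρ = 5.
Therefore ρ = 5.

Order ρ = 5.


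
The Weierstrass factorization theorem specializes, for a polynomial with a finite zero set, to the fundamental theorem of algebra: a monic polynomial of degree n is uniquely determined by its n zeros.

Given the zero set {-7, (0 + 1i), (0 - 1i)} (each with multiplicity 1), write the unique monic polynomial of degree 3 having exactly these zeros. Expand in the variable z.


The polynomial is p(z) = ∏_{α ∈ S} (z − α), where S = {-7, (0 + 1i), (0 - 1i)}.
Expanding the product yields: p(z) = z^3 + 7·z^2 + z + 7.
Note conjugate pairs combine to real quadratics: (z − (0+1i))(z − (0−1i)) = z² + 1.
The resulting polynomial has degree 3 and real coefficients as required.

p(z) = z^3 + 7·z^2 + z + 7.


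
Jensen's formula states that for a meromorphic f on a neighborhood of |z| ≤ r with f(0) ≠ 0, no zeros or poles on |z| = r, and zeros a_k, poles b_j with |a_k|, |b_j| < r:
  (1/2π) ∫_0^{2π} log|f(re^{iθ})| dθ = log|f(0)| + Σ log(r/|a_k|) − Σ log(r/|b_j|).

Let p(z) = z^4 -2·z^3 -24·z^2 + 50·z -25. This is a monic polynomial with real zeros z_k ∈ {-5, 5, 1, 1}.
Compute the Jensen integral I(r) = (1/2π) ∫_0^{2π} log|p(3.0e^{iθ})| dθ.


Zeros: -5, 1, 1, 5; r = 3.0.
Inside |z| < r: 1, 1. Outside (|z| ≥ r): -5, 5.
p(0) = -25, so log|p(0)| = log(25) = 3.2189.
Apply Jensen: I(r) = log|p(0)| + Σ_k log(r/|z_k|), summed over zeros inside |z| < r.
  log(r/|z_k|) for z_k = 1: log(3.0/1) = 1.0986
  log(r/|z_k|) for z_k = 1: log(3.0/1) = 1.0986
  Outside zeros (-5, 5) contribute nothing to the Jensen sum.
Sum over inside zeros: 2.1972.
I(r) = log|p(0)| + (inside sum) = 3.2189 + 2.1972 = 5.4161.
Note: since some zeros are outside |z| ≤ r, the simplified n·log(r) form does NOT apply — only the inside zeros contribute.

I(r) ≈ 5.4161.


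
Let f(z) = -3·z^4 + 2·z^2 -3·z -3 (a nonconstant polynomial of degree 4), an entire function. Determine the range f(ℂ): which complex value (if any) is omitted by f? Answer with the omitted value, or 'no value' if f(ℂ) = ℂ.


Little Picard bounds the complement of f(ℂ) to at most one point.
For every w ∈ ℂ, the equation p(z) − w = 0 is a nonconstant polynomial in z and hence has at least one root by the fundamental theorem of algebra. So p is surjective onto ℂ, omitting no value.

Omitted value: no value.


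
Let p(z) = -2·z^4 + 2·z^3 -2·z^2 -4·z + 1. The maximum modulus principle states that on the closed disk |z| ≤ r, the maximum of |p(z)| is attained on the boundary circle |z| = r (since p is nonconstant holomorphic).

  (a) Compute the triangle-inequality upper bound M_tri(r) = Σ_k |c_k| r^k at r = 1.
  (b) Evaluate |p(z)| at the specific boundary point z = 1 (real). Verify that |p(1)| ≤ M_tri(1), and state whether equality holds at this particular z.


Coefficients: c_0 = 1, c_1 = -4, c_2 = -2, c_3 = 2, c_4 = -2. Radius r = 1.
Part (a). Triangle bound: M_tri(r) = Σ_k |c_k| r^k
  = |1|·1^0 + |-4|·1^1 + |-2|·1^2 + |2|·1^3 + |-2|·1^4
  = 1 + 4 + 2 + 2 + 2 = 11.
This bounds M(r) := max_{|z|=r} |p(z)| from above; equality holds iff all terms c_k z^k can be made to align in phase at a single z on |z|=r.
Part (b). At z = 1 (real, on the circle |z| = r):
  p(1) = (1)·1^0 + (-4)·1^1 + (-2)·1^2 + (2)·1^3 + (-2)·1^4 = -5.
  |p(1)| = 5.
Check: |p(1)| = 5 ≤ 11 = M_tri(1). ✓ Equality does not hold at z = 1 (the coefficients have mixed signs, so the terms do not all align in phase there).

M_tri(1) = 11; |p(1)| = 5; equality at z=1: no.


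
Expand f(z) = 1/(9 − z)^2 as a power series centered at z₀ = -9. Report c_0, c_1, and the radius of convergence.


Let w = z − z₀, so z = z₀ + w.
Then 9 − z = 9 − (z₀ + w) = (9 − z₀) − w = 18 − w.
f(z) = 1/(18 − w)^2 = (1/(18)^2) · (1 − w/(18))^{−2}.
By the binomial series (1−u)^{−2} = Σ_{n≥0} C(n+1, 1) u^n for |u|<1, with u = w/(18):
  c_n = C(n+1, 1) / (18)^(n+2).
  c_0 = 1/(18)^2 = 1/324.
  c_1 = 2/(18)^3 = 1/2916.
The series is valid for |w/d| < 1, i.e. |z − z₀| < |d|.
Radius of convergence: R = |9 − z₀| = |18| = 18 (distance from z₀ to the singularity z = 9).

c_0 = 1/324, c_1 = 1/2916; R = 18.


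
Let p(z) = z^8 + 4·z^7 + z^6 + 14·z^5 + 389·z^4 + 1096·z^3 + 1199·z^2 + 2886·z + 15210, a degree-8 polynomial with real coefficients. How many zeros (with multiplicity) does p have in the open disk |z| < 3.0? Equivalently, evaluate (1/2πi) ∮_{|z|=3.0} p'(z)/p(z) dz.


The zeros of p are: (3 + 3i), (3 - 3i), (-3 + 2i), (-3 - 2i), (1 + 2i), (1 - 2i), (-3 + 2i), (-3 - 2i).
Their magnitudes are: 4.243, 4.243, 3.606, 3.606, 2.236, 2.236, 3.606, 3.606.
Zeros with |z| < R = 3.0: (1 + 2i), (1 - 2i).
Count = 2.
By the argument principle, (1/2πi) ∮_{|z|=R} p'(z)/p(z) dz equals exactly this count.

Number of zeros inside |z| < 3.0: 2.


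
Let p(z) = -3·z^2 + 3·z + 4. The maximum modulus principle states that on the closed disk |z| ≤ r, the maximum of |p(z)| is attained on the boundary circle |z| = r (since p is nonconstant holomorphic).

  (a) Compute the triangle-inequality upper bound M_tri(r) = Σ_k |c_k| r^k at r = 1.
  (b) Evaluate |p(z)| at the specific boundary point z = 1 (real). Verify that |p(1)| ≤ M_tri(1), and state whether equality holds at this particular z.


Coefficients: c_0 = 4, c_1 = 3, c_2 = -3. Radius r = 1.
Part (a). Triangle bound: M_tri(r) = Σ_k |c_k| r^k
  = |4|·1^0 + |3|·1^1 + |-3|·1^2
  = 4 + 3 + 3 = 10.
This bounds M(r) := max_{|z|=r} |p(z)| from above; equality holds iff all terms c_k z^k can be made to align in phase at a single z on |z|=r.
Part (b). At z = 1 (real, on the circle |z| = r):
  p(1) = (4)·1^0 + (3)·1^1 + (-3)·1^2 = 4.
  |p(1)| = 4.
Check: |p(1)| = 4 ≤ 10 = M_tri(1). ✓ Equality does not hold at z = 1 (the coefficients have mixed signs, so the terms do not all align in phase there).

M_tri(1) = 10; |p(1)| = 4; equality at z=1: no.


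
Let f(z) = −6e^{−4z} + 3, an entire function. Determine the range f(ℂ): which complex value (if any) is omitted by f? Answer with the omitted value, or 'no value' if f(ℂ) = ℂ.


Little Picard bounds the complement of f(ℂ) to at most one point.
e^{−4z} is never zero on ℂ, so -6·e^{−4z} takes every value in ℂ ∖ {0}. Adding 3 shifts the range to ℂ ∖ {3}. Thus f omits exactly the value 3.

Omitted value: 3.


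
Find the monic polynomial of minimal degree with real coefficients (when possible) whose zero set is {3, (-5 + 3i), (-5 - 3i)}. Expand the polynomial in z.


The polynomial is p(z) = ∏_{α ∈ S} (z − α), where S = {3, (-5 + 3i), (-5 - 3i)}.
Expanding the product yields: p(z) = z^3 + 7·z^2 + 4·z -102.
Note conjugate pairs combine to real quadratics: (z − (-5+3i))(z − (-5−3i)) = z² + 10z + 34.
The resulting polynomial has degree 3 and real coefficients as required.

p(z) = z^3 + 7·z^2 + 4·z -102.


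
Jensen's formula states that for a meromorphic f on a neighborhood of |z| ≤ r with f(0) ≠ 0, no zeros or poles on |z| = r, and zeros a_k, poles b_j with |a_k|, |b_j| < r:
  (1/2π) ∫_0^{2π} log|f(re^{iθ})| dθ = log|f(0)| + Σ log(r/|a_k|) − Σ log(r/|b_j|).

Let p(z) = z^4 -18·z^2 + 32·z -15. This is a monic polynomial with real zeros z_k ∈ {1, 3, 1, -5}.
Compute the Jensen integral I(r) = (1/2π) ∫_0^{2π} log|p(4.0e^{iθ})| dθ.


Zeros: -5, 1, 1, 3; r = 4.0.
Inside |z| < r: 1, 1, 3. Outside (|z| ≥ r): -5.
p(0) = -15, so log|p(0)| = log(15) = 2.7081.
Apply Jensen: I(r) = log|p(0)| + Σ_k log(r/|z_k|), summed over zeros inside |z| < r.
  log(r/|z_k|) for z_k = 1: log(4.0/1) = 1.3863
  log(r/|z_k|) for z_k = 3: log(4.0/3) = 0.2877
  log(r/|z_k|) for z_k = 1: log(4.0/1) = 1.3863
  Outside zeros (-5) contribute nothing to the Jensen sum.
Sum over inside zeros: 3.0603.
I(r) = log|p(0)| + (inside sum) = 2.7081 + 3.0603 = 5.7683.
Note: since some zeros are outside |z| ≤ r, the simplified n·log(r) form does NOT apply — only the inside zeros contribute.

I(r) ≈ 5.7683.


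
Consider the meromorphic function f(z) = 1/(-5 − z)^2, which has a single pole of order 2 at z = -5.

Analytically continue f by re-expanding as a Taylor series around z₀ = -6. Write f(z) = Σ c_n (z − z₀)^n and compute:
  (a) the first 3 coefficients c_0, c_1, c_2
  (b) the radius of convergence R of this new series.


Let w = z − z₀, so z = z₀ + w.
Then -5 − z = -5 − (z₀ + w) = (-5 − z₀) − w = 1 − w.
f(z) = 1/(1 − w)^2 = (1/(1)^2) · (1 − w/(1))^{−2}.
By the binomial series (1−u)^{−2} = Σ_{n≥0} C(n+1, 1) u^n for |u|<1, with u = w/(1):
  c_n = C(n+1, 1) / (1)^(n+2).
  c_0 = 1/(1)^2 = 1.
  c_1 = 2/(1)^3 = 2.
  c_2 = 3/(1)^4 = 3.
The series is valid for |w/d| < 1, i.e. |z − z₀| < |d|.
Radius of convergence: R = |-5 − z₀| = |1| = 1 (distance from z₀ to the singularity z = -5).

c_0 = 1, c_1 = 2, c_2 = 3; R = 1.


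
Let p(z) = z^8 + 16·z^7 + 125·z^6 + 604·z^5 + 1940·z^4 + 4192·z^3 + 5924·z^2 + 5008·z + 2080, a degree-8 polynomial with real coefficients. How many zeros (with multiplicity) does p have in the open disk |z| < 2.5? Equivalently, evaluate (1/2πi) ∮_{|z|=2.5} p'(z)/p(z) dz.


The zeros of p are: (-3 + 1i), (-3 - 1i), (-1 + 1i), (-1 - 1i), (-2 + 2i), (-2 - 2i), (-2 + 3i), (-2 - 3i).
Their magnitudes are: 3.162, 3.162, 1.414, 1.414, 2.828, 2.828, 3.606, 3.606.
Zeros with |z| < R = 2.5: (-1 + 1i), (-1 - 1i).
Count = 2.
By the argument principle, (1/2πi) ∮_{|z|=R} p'(z)/p(z) dz equals exactly this count.

Number of zeros inside |z| < 2.5: 2.


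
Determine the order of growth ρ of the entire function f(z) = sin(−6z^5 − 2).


Write sin(w) = (e^{iw} ± e^{−iw})/(2 or 2i), so |sin(w)| ≤ e^{|w|}. With w = −6z^5 − 2, |w| ≤ 6r^5 + 2 on |z|=r, giving M(r) ≤ e^{6r^5 + 2} and ρ ≤ 5. For the lower bound, choose z on |z|=r with -6z^5 purely imaginary of modulus 6r^5; then |sin(−6z^5 − 2)| grows like e^{6r^5}/2, so ρ ≥ 5. Hence ρ = 5.
Therefore ρ = 5.

Order ρ = 5.


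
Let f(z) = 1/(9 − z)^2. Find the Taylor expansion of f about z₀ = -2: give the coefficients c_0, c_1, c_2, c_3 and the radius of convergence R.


Let w = z − z₀, so z = z₀ + w.
Then 9 − z = 9 − (z₀ + w) = (9 − z₀) − w = 11 − w.
f(z) = 1/(11 − w)^2 = (1/(11)^2) · (1 − w/(11))^{−2}.
By the binomial series (1−u)^{−2} = Σ_{n≥0} C(n+1, 1) u^n for |u|<1, with u = w/(11):
  c_n = C(n+1, 1) / (11)^(n+2).
  c_0 = 1/(11)^2 = 1/121.
  c_1 = 2/(11)^3 = 2/1331.
  c_2 = 3/(11)^4 = 3/14641.
  c_3 = 4/(11)^5 = 4/161051.
The series is valid for |w/d| < 1, i.e. |z − z₀| < |d|.
Radius of convergence: R = |9 − z₀| = |11| = 11 (distance from z₀ to the singularity z = 9).

c_0 = 1/121, c_1 = 2/1331, c_2 = 3/14641, c_3 = 4/161051; R = 11.


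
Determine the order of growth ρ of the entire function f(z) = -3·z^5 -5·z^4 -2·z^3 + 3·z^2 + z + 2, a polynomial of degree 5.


|f(z)| ≤ Σ|c_k|·r^k = O(r^5) as r → ∞. Polynomial growth is O(e^{r^ε}) for every ε > 0 (since r^5/e^{r^ε} → 0), so ρ ≤ ε for all ε > 0, i.e. ρ = 0. Every nonconstant polynomial has order 0.
Therefore ρ = 0.

Order ρ = 0.


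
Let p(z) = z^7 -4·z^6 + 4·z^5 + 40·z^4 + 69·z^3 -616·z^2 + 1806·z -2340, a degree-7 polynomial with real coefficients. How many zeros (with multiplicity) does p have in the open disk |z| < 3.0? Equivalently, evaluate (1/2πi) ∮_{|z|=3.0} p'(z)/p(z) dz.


The zeros of p are: (1 + 2i), (1 - 2i), (-3 + 2i), (-3 - 2i), (3 + 3i), (3 - 3i), 2.
Their magnitudes are: 2.236, 2.236, 3.606, 3.606, 4.243, 4.243, 2.
Zeros with |z| < R = 3.0: (1 + 2i), (1 - 2i), 2.
Count = 3.
By the argument principle, (1/2πi) ∮_{|z|=R} p'(z)/p(z) dz equals exactly this count.

Number of zeros inside |z| < 3.0: 3.


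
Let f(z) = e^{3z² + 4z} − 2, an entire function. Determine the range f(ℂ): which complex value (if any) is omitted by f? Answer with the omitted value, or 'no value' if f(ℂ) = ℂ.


Little Picard bounds the complement of f(ℂ) to at most one point.
The exponent g(z) = 3z² + 4z is a nonconstant polynomial, hence surjective onto ℂ. So e^{g(z)} takes every value in {e^w : w ∈ ℂ} = ℂ ∖ {0}. Adding -2 shifts the range to ℂ ∖ {-2}. f omits exactly -2.

Omitted value: -2.


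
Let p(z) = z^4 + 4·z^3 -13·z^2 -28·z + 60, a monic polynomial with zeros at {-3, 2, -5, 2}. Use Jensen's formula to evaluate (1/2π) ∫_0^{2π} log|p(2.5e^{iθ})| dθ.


Zeros: -5, -3, 2, 2; r = 2.5.
Inside |z| < r: 2, 2. Outside (|z| ≥ r): -5, -3.
p(0) = 60, so log|p(0)| = log(60) = 4.0943.
Apply Jensen: I(r) = log|p(0)| + Σ_k log(r/|z_k|), summed over zeros inside |z| < r.
  log(r/|z_k|) for z_k = 2: log(2.5/2) = 0.2231
  log(r/|z_k|) for z_k = 2: log(2.5/2) = 0.2231
  Outside zeros (-5, -3) contribute nothing to the Jensen sum.
Sum over inside zeros: 0.4463.
I(r) = log|p(0)| + (inside sum) = 4.0943 + 0.4463 = 4.5406.
Note: since some zeros are outside |z| ≤ r, the simplified n·log(r) form does NOT apply — only the inside zeros contribute.

I(r) ≈ 4.5406.


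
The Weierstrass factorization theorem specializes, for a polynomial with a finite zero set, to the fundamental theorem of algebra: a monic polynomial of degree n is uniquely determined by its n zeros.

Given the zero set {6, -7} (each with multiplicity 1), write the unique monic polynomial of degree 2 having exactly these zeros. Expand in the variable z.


The polynomial is p(z) = ∏_{α ∈ S} (z − α), where S = {6, -7}.
Expanding the product yields: p(z) = z^2 + z -42.
The resulting polynomial has degree 2 and real coefficients as required.

p(z) = z^2 + z -42.


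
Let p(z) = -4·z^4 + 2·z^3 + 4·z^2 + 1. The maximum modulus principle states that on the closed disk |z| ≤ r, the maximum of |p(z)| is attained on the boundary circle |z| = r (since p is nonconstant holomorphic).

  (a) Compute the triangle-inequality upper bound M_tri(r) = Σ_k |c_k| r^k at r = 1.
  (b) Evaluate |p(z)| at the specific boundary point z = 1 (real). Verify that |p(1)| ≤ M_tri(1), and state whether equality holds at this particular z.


Coefficients: c_0 = 1, c_1 = 0, c_2 = 4, c_3 = 2, c_4 = -4. Radius r = 1.
Part (a). Triangle bound: M_tri(r) = Σ_k |c_k| r^k
  = |1|·1^0 + |0|·1^1 + |4|·1^2 + |2|·1^3 + |-4|·1^4
  = 1 + 0 + 4 + 2 + 4 = 11.
This bounds M(r) := max_{|z|=r} |p(z)| from above; equality holds iff all terms c_k z^k can be made to align in phase at a single z on |z|=r.
Part (b). At z = 1 (real, on the circle |z| = r):
  p(1) = (1)·1^0 + (0)·1^1 + (4)·1^2 + (2)·1^3 + (-4)·1^4 = 3.
  |p(1)| = 3.
Check: |p(1)| = 3 ≤ 11 = M_tri(1). ✓ Equality does not hold at z = 1 (the coefficients have mixed signs, so the terms do not all align in phase there).

M_tri(1) = 11; |p(1)| = 3; equality at z=1: no.


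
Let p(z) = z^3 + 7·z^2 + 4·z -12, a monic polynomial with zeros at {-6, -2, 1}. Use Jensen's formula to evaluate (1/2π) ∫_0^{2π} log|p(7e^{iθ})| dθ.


Zeros: -6, -2, 1; r = 7.
Inside |z| < r: -6, -2, 1. Outside (|z| ≥ r): ∅.
p(0) = -12, so log|p(0)| = log(12) = 2.4849.
Apply Jensen: I(r) = log|p(0)| + Σ_k log(r/|z_k|), summed over zeros inside |z| < r.
  log(r/|z_k|) for z_k = -6: log(7/6) = 0.1542
  log(r/|z_k|) for z_k = -2: log(7/2) = 1.2528
  log(r/|z_k|) for z_k = 1: log(7/1) = 1.9459
Sum over inside zeros: 3.3528.
I(r) = log|p(0)| + (inside sum) = 2.4849 + 3.3528 = 5.8377.
Closed form (all zeros inside, monic): I(r) = n·log(r) = 3·log(7) = 5.8377. ✓

I(r) ≈ 5.8377.


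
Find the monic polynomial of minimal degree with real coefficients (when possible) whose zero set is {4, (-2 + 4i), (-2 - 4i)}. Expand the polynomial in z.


The polynomial is p(z) = ∏_{α ∈ S} (z − α), where S = {4, (-2 + 4i), (-2 - 4i)}.
Expanding the product yields: p(z) = z^3 + 4·z -80.
Note conjugate pairs combine to real quadratics: (z − (-2+4i))(z − (-2−4i)) = z² + 4z + 20.
The resulting polynomial has degree 3 and real coefficients as required.

p(z) = z^3 + 4·z -80.


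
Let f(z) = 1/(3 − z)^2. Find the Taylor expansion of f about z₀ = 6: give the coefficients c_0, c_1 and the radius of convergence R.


Let w = z − z₀, so z = z₀ + w.
Then 3 − z = 3 − (z₀ + w) = (3 − z₀) − w = -3 − w.
f(z) = 1/(-3 − w)^2 = (1/(-3)^2) · (1 − w/(-3))^{−2}.
By the binomial series (1−u)^{−2} = Σ_{n≥0} C(n+1, 1) u^n for |u|<1, with u = w/(-3):
  c_n = C(n+1, 1) / (-3)^(n+2).
  c_0 = 1/(-3)^2 = 1/9.
  c_1 = 2/(-3)^3 = -2/27.
The series is valid for |w/d| < 1, i.e. |z − z₀| < |d|.
Radius of convergence: R = |3 − z₀| = |-3| = 3 (distance from z₀ to the singularity z = 3).

c_0 = 1/9, c_1 = -2/27; R = 3.


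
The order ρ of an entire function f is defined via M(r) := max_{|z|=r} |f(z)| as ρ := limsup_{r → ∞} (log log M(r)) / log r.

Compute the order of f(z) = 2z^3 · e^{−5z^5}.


M(r) = max_{|z|=r} |2|·|z|^3·|e^{−5z^5}| = 2·r^3 · e^{5r^5} (the factors attain their maxima compatibly on |z|=r). Then log M(r) = log 2 + 3·log r + 5r^5, dominated by the last term, so log log M(r) ~ 5·log r. The polynomial factor 2z^3 contributes only a log r term and does not affect the order. ρ = 5.
Therefore ρ = 5.

Order ρ = 5.


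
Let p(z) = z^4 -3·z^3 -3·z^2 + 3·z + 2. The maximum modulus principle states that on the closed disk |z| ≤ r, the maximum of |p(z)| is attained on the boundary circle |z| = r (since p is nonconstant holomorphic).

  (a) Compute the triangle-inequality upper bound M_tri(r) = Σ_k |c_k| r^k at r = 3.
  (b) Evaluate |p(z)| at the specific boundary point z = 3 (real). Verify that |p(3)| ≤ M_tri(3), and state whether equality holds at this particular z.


Coefficients: c_0 = 2, c_1 = 3, c_2 = -3, c_3 = -3, c_4 = 1. Radius r = 3.
Part (a). Triangle bound: M_tri(r) = Σ_k |c_k| r^k
  = |2|·3^0 + |3|·3^1 + |-3|·3^2 + |-3|·3^3 + |1|·3^4
  = 2 + 9 + 27 + 81 + 81 = 200.
This bounds M(r) := max_{|z|=r} |p(z)| from above; equality holds iff all terms c_k z^k can be made to align in phase at a single z on |z|=r.
Part (b). At z = 3 (real, on the circle |z| = r):
  p(3) = (2)·3^0 + (3)·3^1 + (-3)·3^2 + (-3)·3^3 + (1)·3^4 = -16.
  |p(3)| = 16.
Check: |p(3)| = 16 ≤ 200 = M_tri(3). ✓ Equality does not hold at z = 3 (the coefficients have mixed signs, so the terms do not all align in phase there).

M_tri(3) = 200; |p(3)| = 16; equality at z=3: no.


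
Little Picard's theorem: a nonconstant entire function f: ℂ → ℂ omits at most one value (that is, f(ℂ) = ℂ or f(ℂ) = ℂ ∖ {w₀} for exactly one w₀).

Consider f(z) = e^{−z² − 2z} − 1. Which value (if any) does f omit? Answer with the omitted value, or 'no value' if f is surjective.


Little Picard bounds the complement of f(ℂ) to at most one point.
The exponent g(z) = −z² − 2z is a nonconstant polynomial, hence surjective onto ℂ. So e^{g(z)} takes every value in {e^w : w ∈ ℂ} = ℂ ∖ {0}. Adding -1 shifts the range to ℂ ∖ {-1}. f omits exactly -1.

Omitted value: -1.
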